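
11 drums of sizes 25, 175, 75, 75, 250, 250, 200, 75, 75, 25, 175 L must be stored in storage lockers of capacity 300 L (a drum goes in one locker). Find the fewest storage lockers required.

Total = 250 + 250 + 200 + 175 + 175 + 75 + 75 + 75 + 75 + 25 + 25 = 1400 L.
Lower bound: ⌈1400/300⌉ = 5 storage lockers.
A packing using 6 storage lockers:
  locker 1: 250 + 25 + 25 = 300
  locker 2: 250 = 250
  locker 3: 200 + 75 = 275
  locker 4: 175 + 75 = 250
  locker 5: 175 + 75 = 250
  locker 6: 75 = 75
No arrangement into 5 storage lockers stays within capacity, so 6 is optimal.

6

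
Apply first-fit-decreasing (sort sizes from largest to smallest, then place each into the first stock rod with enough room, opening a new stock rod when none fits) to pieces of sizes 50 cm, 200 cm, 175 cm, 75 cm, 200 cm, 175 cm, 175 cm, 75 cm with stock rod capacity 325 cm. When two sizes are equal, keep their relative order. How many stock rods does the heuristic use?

5

Sorted descending: 200, 200, 175, 175, 175, 75, 75, 50.
  200 → stock rod 1 (new)  [load 200/325]
  200 → stock rod 2 (new)  [load 200/325]
  175 → stock rod 3 (new)  [load 175/325]
  175 → stock rod 4 (new)  [load 175/325]
  175 → stock rod 5 (new)  [load 175/325]
  75 → stock rod 1  [load 275/325]
  75 → stock rod 2  [load 275/325]
  50 → stock rod 1  [load 325/325]
5 stock rods opened.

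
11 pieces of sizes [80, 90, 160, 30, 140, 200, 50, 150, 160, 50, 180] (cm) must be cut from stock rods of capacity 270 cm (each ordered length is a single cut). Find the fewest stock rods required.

6

Total = 200 + 180 + 160 + 160 + 150 + 140 + 90 + 80 + 50 + 50 + 30 = 1290 cm.
Lower bound: ⌈1290/270⌉ = 5 stock rods.
Also, 6 pieces each exceed 135 cm, and no two of those can share a stock rod, so at least 6 stock rods are needed.
A packing using 6 stock rods:
  stock rod 1: 200 + 50 = 250
  stock rod 2: 180 + 90 = 270
  stock rod 3: 160 + 80 + 30 = 270
  stock rod 4: 160 + 50 = 210
  stock rod 5: 150 = 150
  stock rod 6: 140 = 140
This matches the lower bound, so 6 is optimal.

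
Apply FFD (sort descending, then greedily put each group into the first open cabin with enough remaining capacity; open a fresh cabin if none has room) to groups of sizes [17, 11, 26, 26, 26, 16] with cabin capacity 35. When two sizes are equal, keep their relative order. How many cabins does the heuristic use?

Sorted descending: 26, 26, 26, 17, 16, 11.
  26 → cabin 1 (new)  [load 26/35]
  26 → cabin 2 (new)  [load 26/35]
  26 → cabin 3 (new)  [load 26/35]
  17 → cabin 4 (new)  [load 17/35]
  16 → cabin 4  [load 33/35]
  11 → cabin 5 (new)  [load 11/35]
5 cabins opened.

5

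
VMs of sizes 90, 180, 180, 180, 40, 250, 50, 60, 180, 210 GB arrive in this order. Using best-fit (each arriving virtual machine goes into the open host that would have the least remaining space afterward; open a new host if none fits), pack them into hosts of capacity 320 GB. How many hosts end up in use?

6

  90 → host 1 (new)  [load 90/320]
  180 → host 1  [load 270/320]
  180 → host 2 (new)  [load 180/320]
  180 → host 3 (new)  [load 180/320]
  40 → host 1  [load 310/320]
  250 → host 4 (new)  [load 250/320]
  50 → host 4  [load 300/320]
  60 → host 2  [load 240/320]
  180 → host 5 (new)  [load 180/320]
  210 → host 6 (new)  [load 210/320]
6 hosts opened.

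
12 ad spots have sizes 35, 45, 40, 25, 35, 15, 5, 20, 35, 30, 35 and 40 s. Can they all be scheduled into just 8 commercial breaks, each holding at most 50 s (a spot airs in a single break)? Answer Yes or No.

No

Total = 360 s; ⌈360/50⌉ = 8.
The bound of 8 does not rule out 8, but exhaustive search shows no assignment into 8 commercial breaks of capacity 50 s exists — the minimum is 9.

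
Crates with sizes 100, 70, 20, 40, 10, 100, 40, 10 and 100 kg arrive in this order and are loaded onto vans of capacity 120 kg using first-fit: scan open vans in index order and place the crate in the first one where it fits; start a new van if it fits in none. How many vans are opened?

5

  100 → van 1 (new)  [load 100/120]
  70 → van 2 (new)  [load 70/120]
  20 → van 1  [load 120/120]
  40 → van 2  [load 110/120]
  10 → van 2  [load 120/120]
  100 → van 3 (new)  [load 100/120]
  40 → van 4 (new)  [load 40/120]
  10 → van 3  [load 110/120]
  100 → van 5 (new)  [load 100/120]
5 vans opened.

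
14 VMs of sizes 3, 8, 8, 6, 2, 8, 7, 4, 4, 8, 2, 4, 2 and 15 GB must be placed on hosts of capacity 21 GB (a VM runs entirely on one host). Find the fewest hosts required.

4

Total = 15 + 8 + 8 + 8 + 8 + 7 + 6 + 4 + 4 + 4 + 3 + 2 + 2 + 2 = 81 GB.
Lower bound: ⌈81/21⌉ = 4 hosts.
A packing using 4 hosts:
  host 1: 15 + 6 = 21
  host 2: 8 + 8 + 4 = 20
  host 3: 8 + 8 + 4 = 20
  host 4: 7 + 4 + 3 + 2 + 2 + 2 = 20
This matches the lower bound, so 4 is optimal.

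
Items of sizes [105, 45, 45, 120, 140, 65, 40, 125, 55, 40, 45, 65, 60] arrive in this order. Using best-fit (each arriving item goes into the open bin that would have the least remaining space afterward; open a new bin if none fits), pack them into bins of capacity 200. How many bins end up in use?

  105 → bin 1 (new)  [load 105/200]
  45 → bin 1  [load 150/200]
  45 → bin 1  [load 195/200]
  120 → bin 2 (new)  [load 120/200]
  140 → bin 3 (new)  [load 140/200]
  65 → bin 2  [load 185/200]
  40 → bin 3  [load 180/200]
  125 → bin 4 (new)  [load 125/200]
  55 → bin 4  [load 180/200]
  40 → bin 5 (new)  [load 40/200]
  45 → bin 5  [load 85/200]
  65 → bin 5  [load 150/200]
  60 → bin 6 (new)  [load 60/200]
6 bins opened.

6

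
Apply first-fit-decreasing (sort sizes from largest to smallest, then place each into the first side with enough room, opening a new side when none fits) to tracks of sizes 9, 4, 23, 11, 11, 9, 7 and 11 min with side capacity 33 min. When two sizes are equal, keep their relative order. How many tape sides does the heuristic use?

Sorted descending: 23, 11, 11, 11, 9, 9, 7, 4.
  23 → side 1 (new)  [load 23/33]
  11 → side 2 (new)  [load 11/33]
  11 → side 2  [load 22/33]
  11 → side 2  [load 33/33]
  9 → side 1  [load 32/33]
  9 → side 3 (new)  [load 9/33]
  7 → side 3  [load 16/33]
  4 → side 3  [load 20/33]
3 tape sides opened.

3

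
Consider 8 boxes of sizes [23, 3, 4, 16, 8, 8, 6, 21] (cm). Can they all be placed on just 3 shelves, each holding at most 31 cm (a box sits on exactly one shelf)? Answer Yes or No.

Yes

A valid assignment using 3 shelves:
  shelf 1: 23 + 8 = 31
  shelf 2: 21 + 8 = 29
  shelf 3: 16 + 6 + 4 + 3 = 29
Every load is within 31 cm, so 3 shelves suffice.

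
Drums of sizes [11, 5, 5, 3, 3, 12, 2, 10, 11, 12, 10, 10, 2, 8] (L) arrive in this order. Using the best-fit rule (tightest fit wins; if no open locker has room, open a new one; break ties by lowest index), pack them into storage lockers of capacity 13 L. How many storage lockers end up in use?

  11 → locker 1 (new)  [load 11/13]
  5 → locker 2 (new)  [load 5/13]
  5 → locker 2  [load 10/13]
  3 → locker 2  [load 13/13]
  3 → locker 3 (new)  [load 3/13]
  12 → locker 4 (new)  [load 12/13]
  2 → locker 1  [load 13/13]
  10 → locker 3  [load 13/13]
  11 → locker 5 (new)  [load 11/13]
  12 → locker 6 (new)  [load 12/13]
  10 → locker 7 (new)  [load 10/13]
  10 → locker 8 (new)  [load 10/13]
  2 → locker 5  [load 13/13]
  8 → locker 9 (new)  [load 8/13]
9 storage lockers opened.

9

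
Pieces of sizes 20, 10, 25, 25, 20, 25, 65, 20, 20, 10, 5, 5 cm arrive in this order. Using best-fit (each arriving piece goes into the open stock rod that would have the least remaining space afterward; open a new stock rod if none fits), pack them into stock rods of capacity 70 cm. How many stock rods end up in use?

4

  20 → stock rod 1 (new)  [load 20/70]
  10 → stock rod 1  [load 30/70]
  25 → stock rod 1  [load 55/70]
  25 → stock rod 2 (new)  [load 25/70]
  20 → stock rod 2  [load 45/70]
  25 → stock rod 2  [load 70/70]
  65 → stock rod 3 (new)  [load 65/70]
  20 → stock rod 4 (new)  [load 20/70]
  20 → stock rod 4  [load 40/70]
  10 → stock rod 1  [load 65/70]
  5 → stock rod 1  [load 70/70]
  5 → stock rod 3  [load 70/70]
4 stock rods opened.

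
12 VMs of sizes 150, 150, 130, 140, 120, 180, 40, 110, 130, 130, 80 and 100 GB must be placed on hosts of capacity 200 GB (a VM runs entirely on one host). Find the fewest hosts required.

Total = 180 + 150 + 150 + 140 + 130 + 130 + 130 + 120 + 110 + 100 + 80 + 40 = 1460 GB.
Lower bound: ⌈1460/200⌉ = 8 hosts.
Also, 9 VMs each exceed 100 GB, and no two of those can share a host, so at least 9 hosts are needed.
A packing using 10 hosts:
  host 1: 180 = 180
  host 2: 150 + 40 = 190
  host 3: 150 = 150
  host 4: 140 = 140
  host 5: 130 = 130
  host 6: 130 = 130
  host 7: 130 = 130
  host 8: 120 + 80 = 200
  host 9: 110 = 110
  host 10: 100 = 100
No arrangement into 9 hosts stays within capacity, so 10 is optimal.

10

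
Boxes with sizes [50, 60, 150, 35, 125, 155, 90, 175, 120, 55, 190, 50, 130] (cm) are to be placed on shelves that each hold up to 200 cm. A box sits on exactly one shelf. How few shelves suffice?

8

Total = 190 + 175 + 155 + 150 + 130 + 125 + 120 + 90 + 60 + 55 + 50 + 50 + 35 = 1385 cm.
Lower bound: ⌈1385/200⌉ = 7 shelves.
A packing using 8 shelves:
  shelf 1: 190 = 190
  shelf 2: 175 = 175
  shelf 3: 155 + 35 = 190
  shelf 4: 150 + 50 = 200
  shelf 5: 130 + 60 = 190
  shelf 6: 125 + 55 = 180
  shelf 7: 120 + 50 = 170
  shelf 8: 90 = 90
No arrangement into 7 shelves stays within capacity, so 8 is optimal.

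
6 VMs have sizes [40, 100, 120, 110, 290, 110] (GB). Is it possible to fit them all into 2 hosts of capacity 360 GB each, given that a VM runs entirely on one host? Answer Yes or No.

Total = 770 GB; ⌈770/360⌉ = 3.
At least 3 hosts are required, but only 2 are allowed.

No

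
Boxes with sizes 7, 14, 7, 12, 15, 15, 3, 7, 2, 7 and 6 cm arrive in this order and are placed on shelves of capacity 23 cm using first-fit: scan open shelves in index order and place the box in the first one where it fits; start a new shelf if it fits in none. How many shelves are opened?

5

  7 → shelf 1 (new)  [load 7/23]
  14 → shelf 1  [load 21/23]
  7 → shelf 2 (new)  [load 7/23]
  12 → shelf 2  [load 19/23]
  15 → shelf 3 (new)  [load 15/23]
  15 → shelf 4 (new)  [load 15/23]
  3 → shelf 2  [load 22/23]
  7 → shelf 3  [load 22/23]
  2 → shelf 1  [load 23/23]
  7 → shelf 4  [load 22/23]
  6 → shelf 5 (new)  [load 6/23]
5 shelves opened.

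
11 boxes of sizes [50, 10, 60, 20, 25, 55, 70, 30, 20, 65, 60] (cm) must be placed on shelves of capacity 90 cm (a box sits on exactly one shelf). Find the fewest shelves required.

6

Total = 70 + 65 + 60 + 60 + 55 + 50 + 30 + 25 + 20 + 20 + 10 = 465 cm.
Lower bound: ⌈465/90⌉ = 6 shelves.
A packing using 6 shelves:
  shelf 1: 70 + 20 = 90
  shelf 2: 65 + 25 = 90
  shelf 3: 60 + 30 = 90
  shelf 4: 60 + 20 + 10 = 90
  shelf 5: 55 = 55
  shelf 6: 50 = 50
This matches the lower bound, so 6 is optimal.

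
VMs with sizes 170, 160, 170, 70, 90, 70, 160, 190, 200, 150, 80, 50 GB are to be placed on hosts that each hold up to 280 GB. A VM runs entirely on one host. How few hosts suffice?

7

Total = 200 + 190 + 170 + 170 + 160 + 160 + 150 + 90 + 80 + 70 + 70 + 50 = 1560 GB.
Lower bound: ⌈1560/280⌉ = 6 hosts.
Also, 7 VMs each exceed 140 GB, and no two of those can share a host, so at least 7 hosts are needed.
A packing using 7 hosts:
  host 1: 200 + 80 = 280
  host 2: 190 + 90 = 280
  host 3: 170 + 70 = 240
  host 4: 170 + 70 = 240
  host 5: 160 + 50 = 210
  host 6: 160 = 160
  host 7: 150 = 150
This matches the lower bound, so 7 is optimal.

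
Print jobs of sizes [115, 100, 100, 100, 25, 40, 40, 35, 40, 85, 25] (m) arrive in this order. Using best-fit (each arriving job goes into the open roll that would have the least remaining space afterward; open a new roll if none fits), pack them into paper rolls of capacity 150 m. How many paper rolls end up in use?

5

  115 → roll 1 (new)  [load 115/150]
  100 → roll 2 (new)  [load 100/150]
  100 → roll 3 (new)  [load 100/150]
  100 → roll 4 (new)  [load 100/150]
  25 → roll 1  [load 140/150]
  40 → roll 2  [load 140/150]
  40 → roll 3  [load 140/150]
  35 → roll 4  [load 135/150]
  40 → roll 5 (new)  [load 40/150]
  85 → roll 5  [load 125/150]
  25 → roll 5  [load 150/150]
5 paper rolls opened.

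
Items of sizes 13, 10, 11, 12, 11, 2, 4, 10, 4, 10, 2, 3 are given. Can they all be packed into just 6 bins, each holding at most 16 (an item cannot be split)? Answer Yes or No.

Total = 92; ⌈92/16⌉ = 6.
7 items each exceed half the capacity and cannot share a bin, forcing at least 7 bins.
At least 7 bins are required, but only 6 are allowed.

No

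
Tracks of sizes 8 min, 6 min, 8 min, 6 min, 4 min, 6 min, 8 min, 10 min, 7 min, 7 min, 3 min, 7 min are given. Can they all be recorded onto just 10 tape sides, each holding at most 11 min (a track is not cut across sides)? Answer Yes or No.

Yes

A valid assignment using 10 tape sides:
  side 1: 10 = 10
  side 2: 8 + 3 = 11
  side 3: 8 = 8
  side 4: 8 = 8
  side 5: 7 + 4 = 11
  side 6: 7 = 7
  side 7: 7 = 7
  side 8: 6 = 6
  side 9: 6 = 6
  side 10: 6 = 6
Every load is within 11 min, so 10 tape sides suffice.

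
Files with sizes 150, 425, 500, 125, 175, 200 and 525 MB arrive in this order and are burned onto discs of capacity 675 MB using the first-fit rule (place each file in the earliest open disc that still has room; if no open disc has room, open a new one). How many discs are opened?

4

  150 → disc 1 (new)  [load 150/675]
  425 → disc 1  [load 575/675]
  500 → disc 2 (new)  [load 500/675]
  125 → disc 2  [load 625/675]
  175 → disc 3 (new)  [load 175/675]
  200 → disc 3  [load 375/675]
  525 → disc 4 (new)  [load 525/675]
4 discs opened.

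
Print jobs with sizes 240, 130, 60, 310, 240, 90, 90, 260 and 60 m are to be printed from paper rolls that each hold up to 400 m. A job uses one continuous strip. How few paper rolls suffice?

4

Total = 310 + 260 + 240 + 240 + 130 + 90 + 90 + 60 + 60 = 1480 m.
Lower bound: ⌈1480/400⌉ = 4 paper rolls.
A packing using 4 paper rolls:
  roll 1: 310 + 90 = 400
  roll 2: 260 + 130 = 390
  roll 3: 240 + 90 + 60 = 390
  roll 4: 240 + 60 = 300
This matches the lower bound, so 4 is optimal.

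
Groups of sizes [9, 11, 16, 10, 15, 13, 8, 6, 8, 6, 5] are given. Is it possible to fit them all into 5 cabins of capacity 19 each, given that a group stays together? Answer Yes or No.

Total = 107; ⌈107/19⌉ = 6.
At least 6 cabins are required, but only 5 are allowed.

No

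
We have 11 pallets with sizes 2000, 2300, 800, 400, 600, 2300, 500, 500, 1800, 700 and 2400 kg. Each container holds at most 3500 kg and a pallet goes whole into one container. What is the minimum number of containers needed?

Total = 2400 + 2300 + 2300 + 2000 + 1800 + 800 + 700 + 600 + 500 + 500 + 400 = 14300 kg.
Lower bound: ⌈14300/3500⌉ = 5 containers.
A packing using 5 containers:
  container 1: 2400 + 800 = 3200
  container 2: 2300 + 700 + 500 = 3500
  container 3: 2300 + 600 + 500 = 3400
  container 4: 2000 + 400 = 2400
  container 5: 1800 = 1800
This matches the lower bound, so 5 is optimal.

5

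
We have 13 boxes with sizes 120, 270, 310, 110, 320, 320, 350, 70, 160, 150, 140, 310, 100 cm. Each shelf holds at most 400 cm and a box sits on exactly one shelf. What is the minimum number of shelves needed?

Total = 350 + 320 + 320 + 310 + 310 + 270 + 160 + 150 + 140 + 120 + 110 + 100 + 70 = 2730 cm.
Lower bound: ⌈2730/400⌉ = 7 shelves.
A packing using 8 shelves:
  shelf 1: 350 = 350
  shelf 2: 320 + 70 = 390
  shelf 3: 320 = 320
  shelf 4: 310 = 310
  shelf 5: 310 = 310
  shelf 6: 270 + 120 = 390
  shelf 7: 160 + 150 = 310
  shelf 8: 140 + 110 + 100 = 350
No arrangement into 7 shelves stays within capacity, so 8 is optimal.

8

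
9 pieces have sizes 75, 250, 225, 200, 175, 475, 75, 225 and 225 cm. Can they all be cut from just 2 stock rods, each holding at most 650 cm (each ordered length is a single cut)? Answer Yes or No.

No

Total = 1925 cm; ⌈1925/650⌉ = 3.
At least 3 stock rods are required, but only 2 are allowed.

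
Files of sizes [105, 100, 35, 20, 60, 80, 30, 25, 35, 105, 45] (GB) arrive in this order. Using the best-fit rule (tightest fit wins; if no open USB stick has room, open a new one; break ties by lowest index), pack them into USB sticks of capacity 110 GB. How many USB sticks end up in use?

7

  105 → USB stick 1 (new)  [load 105/110]
  100 → USB stick 2 (new)  [load 100/110]
  35 → USB stick 3 (new)  [load 35/110]
  20 → USB stick 3  [load 55/110]
  60 → USB stick 4 (new)  [load 60/110]
  80 → USB stick 5 (new)  [load 80/110]
  30 → USB stick 5  [load 110/110]
  25 → USB stick 4  [load 85/110]
  35 → USB stick 3  [load 90/110]
  105 → USB stick 6 (new)  [load 105/110]
  45 → USB stick 7 (new)  [load 45/110]
7 USB sticks opened.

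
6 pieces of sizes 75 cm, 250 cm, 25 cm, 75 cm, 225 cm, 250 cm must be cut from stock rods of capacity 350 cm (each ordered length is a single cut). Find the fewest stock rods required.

Total = 250 + 250 + 225 + 75 + 75 + 25 = 900 cm.
Lower bound: ⌈900/350⌉ = 3 stock rods.
A packing using 3 stock rods:
  stock rod 1: 250 + 75 + 25 = 350
  stock rod 2: 250 + 75 = 325
  stock rod 3: 225 = 225
This matches the lower bound, so 3 is optimal.

3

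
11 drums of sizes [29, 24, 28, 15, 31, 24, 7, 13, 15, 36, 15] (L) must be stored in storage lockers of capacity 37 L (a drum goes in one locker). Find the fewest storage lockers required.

8

Total = 36 + 31 + 29 + 28 + 24 + 24 + 15 + 15 + 15 + 13 + 7 = 237 L.
Lower bound: ⌈237/37⌉ = 7 storage lockers.
A packing using 8 storage lockers:
  locker 1: 36 = 36
  locker 2: 31 = 31
  locker 3: 29 + 7 = 36
  locker 4: 28 = 28
  locker 5: 24 + 13 = 37
  locker 6: 24 = 24
  locker 7: 15 + 15 = 30
  locker 8: 15 = 15
No arrangement into 7 storage lockers stays within capacity, so 8 is optimal.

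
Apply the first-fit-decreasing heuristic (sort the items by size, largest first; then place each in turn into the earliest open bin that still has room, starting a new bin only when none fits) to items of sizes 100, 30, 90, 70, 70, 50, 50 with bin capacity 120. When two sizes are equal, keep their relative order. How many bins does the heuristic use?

4

Sorted descending: 100, 90, 70, 70, 50, 50, 30.
  100 → bin 1 (new)  [load 100/120]
  90 → bin 2 (new)  [load 90/120]
  70 → bin 3 (new)  [load 70/120]
  70 → bin 4 (new)  [load 70/120]
  50 → bin 3  [load 120/120]
  50 → bin 4  [load 120/120]
  30 → bin 2  [load 120/120]
4 bins opened.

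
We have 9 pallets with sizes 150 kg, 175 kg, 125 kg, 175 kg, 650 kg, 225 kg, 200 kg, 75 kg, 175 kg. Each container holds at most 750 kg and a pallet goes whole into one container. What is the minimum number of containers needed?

Total = 650 + 225 + 200 + 175 + 175 + 175 + 150 + 125 + 75 = 1950 kg.
Lower bound: ⌈1950/750⌉ = 3 containers.
A packing using 3 containers:
  container 1: 650 + 75 = 725
  container 2: 225 + 200 + 175 + 150 = 750
  container 3: 175 + 175 + 125 = 475
This matches the lower bound, so 3 is optimal.

3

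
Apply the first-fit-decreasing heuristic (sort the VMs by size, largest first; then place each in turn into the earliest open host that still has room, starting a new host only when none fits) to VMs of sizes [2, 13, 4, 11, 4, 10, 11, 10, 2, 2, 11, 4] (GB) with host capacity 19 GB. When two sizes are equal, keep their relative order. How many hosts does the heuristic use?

6

Sorted descending: 13, 11, 11, 11, 10, 10, 4, 4, 4, 2, 2, 2.
  13 → host 1 (new)  [load 13/19]
  11 → host 2 (new)  [load 11/19]
  11 → host 3 (new)  [load 11/19]
  11 → host 4 (new)  [load 11/19]
  10 → host 5 (new)  [load 10/19]
  10 → host 6 (new)  [load 10/19]
  4 → host 1  [load 17/19]
  4 → host 2  [load 15/19]
  4 → host 2  [load 19/19]
  2 → host 1  [load 19/19]
  2 → host 3  [load 13/19]
  2 → host 3  [load 15/19]
6 hosts opened.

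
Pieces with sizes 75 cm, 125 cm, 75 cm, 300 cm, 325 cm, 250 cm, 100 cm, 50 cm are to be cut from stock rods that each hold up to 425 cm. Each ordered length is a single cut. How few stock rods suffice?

Total = 325 + 300 + 250 + 125 + 100 + 75 + 75 + 50 = 1300 cm.
Lower bound: ⌈1300/425⌉ = 4 stock rods.
A packing using 4 stock rods:
  stock rod 1: 325 + 100 = 425
  stock rod 2: 300 + 125 = 425
  stock rod 3: 250 + 75 + 75 = 400
  stock rod 4: 50 = 50
This matches the lower bound, so 4 is optimal.

4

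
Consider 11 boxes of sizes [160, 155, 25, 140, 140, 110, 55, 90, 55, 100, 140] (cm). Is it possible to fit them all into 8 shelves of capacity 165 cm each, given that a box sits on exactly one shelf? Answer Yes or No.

Yes

A valid assignment using 8 shelves:
  shelf 1: 160 = 160
  shelf 2: 155 = 155
  shelf 3: 140 + 25 = 165
  shelf 4: 140 = 140
  shelf 5: 140 = 140
  shelf 6: 110 + 55 = 165
  shelf 7: 100 + 55 = 155
  shelf 8: 90 = 90
Every load is within 165 cm, so 8 shelves suffice.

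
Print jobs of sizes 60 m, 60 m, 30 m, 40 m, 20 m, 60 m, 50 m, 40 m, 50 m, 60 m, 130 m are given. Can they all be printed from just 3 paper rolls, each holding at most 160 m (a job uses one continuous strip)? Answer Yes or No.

No

Total = 600 m; ⌈600/160⌉ = 4.
At least 4 paper rolls are required, but only 3 are allowed.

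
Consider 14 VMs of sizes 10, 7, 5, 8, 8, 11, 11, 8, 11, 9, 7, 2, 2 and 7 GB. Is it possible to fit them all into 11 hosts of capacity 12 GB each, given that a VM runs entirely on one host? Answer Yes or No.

A valid assignment using 11 hosts:
  host 1: 11 = 11
  host 2: 11 = 11
  host 3: 11 = 11
  host 4: 10 + 2 = 12
  host 5: 9 + 2 = 11
  host 6: 8 = 8
  host 7: 8 = 8
  host 8: 8 = 8
  host 9: 7 + 5 = 12
  host 10: 7 = 7
  host 11: 7 = 7
Every load is within 12 GB, so 11 hosts suffice.

Yes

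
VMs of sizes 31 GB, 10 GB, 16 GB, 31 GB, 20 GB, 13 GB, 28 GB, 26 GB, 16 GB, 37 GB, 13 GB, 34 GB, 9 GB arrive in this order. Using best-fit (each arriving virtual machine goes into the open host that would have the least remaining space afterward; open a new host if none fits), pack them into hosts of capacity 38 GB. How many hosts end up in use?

  31 → host 1 (new)  [load 31/38]
  10 → host 2 (new)  [load 10/38]
  16 → host 2  [load 26/38]
  31 → host 3 (new)  [load 31/38]
  20 → host 4 (new)  [load 20/38]
  13 → host 4  [load 33/38]
  28 → host 5 (new)  [load 28/38]
  26 → host 6 (new)  [load 26/38]
  16 → host 7 (new)  [load 16/38]
  37 → host 8 (new)  [load 37/38]
  13 → host 7  [load 29/38]
  34 → host 9 (new)  [load 34/38]
  9 → host 7  [load 38/38]
9 hosts opened.

9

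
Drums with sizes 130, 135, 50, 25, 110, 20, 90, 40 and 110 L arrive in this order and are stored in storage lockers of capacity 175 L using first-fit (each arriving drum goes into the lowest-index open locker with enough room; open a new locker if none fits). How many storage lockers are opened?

  130 → locker 1 (new)  [load 130/175]
  135 → locker 2 (new)  [load 135/175]
  50 → locker 3 (new)  [load 50/175]
  25 → locker 1  [load 155/175]
  110 → locker 3  [load 160/175]
  20 → locker 1  [load 175/175]
  90 → locker 4 (new)  [load 90/175]
  40 → locker 2  [load 175/175]
  110 → locker 5 (new)  [load 110/175]
5 storage lockers opened.

5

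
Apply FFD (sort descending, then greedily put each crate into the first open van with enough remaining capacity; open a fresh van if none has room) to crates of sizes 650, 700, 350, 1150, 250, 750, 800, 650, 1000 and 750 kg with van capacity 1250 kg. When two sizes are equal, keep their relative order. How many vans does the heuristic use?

8

Sorted descending: 1150, 1000, 800, 750, 750, 700, 650, 650, 350, 250.
  1150 → van 1 (new)  [load 1150/1250]
  1000 → van 2 (new)  [load 1000/1250]
  800 → van 3 (new)  [load 800/1250]
  750 → van 4 (new)  [load 750/1250]
  750 → van 5 (new)  [load 750/1250]
  700 → van 6 (new)  [load 700/1250]
  650 → van 7 (new)  [load 650/1250]
  650 → van 8 (new)  [load 650/1250]
  350 → van 3  [load 1150/1250]
  250 → van 2  [load 1250/1250]
8 vans opened.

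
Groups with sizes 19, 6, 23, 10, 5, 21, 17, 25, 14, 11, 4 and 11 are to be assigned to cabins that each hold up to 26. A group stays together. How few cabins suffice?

Total = 25 + 23 + 21 + 19 + 17 + 14 + 11 + 11 + 10 + 6 + 5 + 4 = 166.
Lower bound: ⌈166/26⌉ = 7 cabins.
A packing using 7 cabins:
  cabin 1: 25 = 25
  cabin 2: 23 = 23
  cabin 3: 21 + 5 = 26
  cabin 4: 19 + 6 = 25
  cabin 5: 17 + 4 = 21
  cabin 6: 14 + 11 = 25
  cabin 7: 11 + 10 = 21
This matches the lower bound, so 7 is optimal.

7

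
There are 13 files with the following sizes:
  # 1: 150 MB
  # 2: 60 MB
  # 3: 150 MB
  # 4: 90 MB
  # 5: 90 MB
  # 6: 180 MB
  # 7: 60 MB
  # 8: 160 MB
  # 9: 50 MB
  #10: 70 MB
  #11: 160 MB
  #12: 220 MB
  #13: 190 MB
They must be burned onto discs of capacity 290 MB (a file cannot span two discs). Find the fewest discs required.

7

Total = 220 + 190 + 180 + 160 + 160 + 150 + 150 + 90 + 90 + 70 + 60 + 60 + 50 = 1630 MB.
Lower bound: ⌈1630/290⌉ = 6 discs.
Also, 7 files each exceed 145 MB, and no two of those can share a disc, so at least 7 discs are needed.
A packing using 7 discs:
  disc 1: 220 + 70 = 290
  disc 2: 190 + 90 = 280
  disc 3: 180 + 90 = 270
  disc 4: 160 + 60 + 60 = 280
  disc 5: 160 + 50 = 210
  disc 6: 150 = 150
  disc 7: 150 = 150
This matches the lower bound, so 7 is optimal.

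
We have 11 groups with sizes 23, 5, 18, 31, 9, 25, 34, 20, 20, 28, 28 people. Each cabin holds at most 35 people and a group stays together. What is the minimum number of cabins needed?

Total = 34 + 31 + 28 + 28 + 25 + 23 + 20 + 20 + 18 + 9 + 5 = 241 people.
Lower bound: ⌈241/35⌉ = 7 cabins.
Also, 9 groups each exceed 35/2 people, and no two of those can share a cabin, so at least 9 cabins are needed.
A packing using 9 cabins:
  cabin 1: 34 = 34
  cabin 2: 31 = 31
  cabin 3: 28 + 5 = 33
  cabin 4: 28 = 28
  cabin 5: 25 + 9 = 34
  cabin 6: 23 = 23
  cabin 7: 20 = 20
  cabin 8: 20 = 20
  cabin 9: 18 = 18
This matches the lower bound, so 9 is optimal.

9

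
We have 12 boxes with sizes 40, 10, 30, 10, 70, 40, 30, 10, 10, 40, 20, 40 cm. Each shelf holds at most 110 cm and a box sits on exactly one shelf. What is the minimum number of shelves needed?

4

Total = 70 + 40 + 40 + 40 + 40 + 30 + 30 + 20 + 10 + 10 + 10 + 10 = 350 cm.
Lower bound: ⌈350/110⌉ = 4 shelves.
A packing using 4 shelves:
  shelf 1: 70 + 40 = 110
  shelf 2: 40 + 40 + 30 = 110
  shelf 3: 40 + 30 + 20 + 10 + 10 = 110
  shelf 4: 10 + 10 = 20
This matches the lower bound, so 4 is optimal.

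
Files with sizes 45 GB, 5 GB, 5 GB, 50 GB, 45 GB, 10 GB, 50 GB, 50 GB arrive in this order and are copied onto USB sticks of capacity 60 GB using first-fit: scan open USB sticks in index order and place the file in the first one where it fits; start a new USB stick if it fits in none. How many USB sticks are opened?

5

  45 → USB stick 1 (new)  [load 45/60]
  5 → USB stick 1  [load 50/60]
  5 → USB stick 1  [load 55/60]
  50 → USB stick 2 (new)  [load 50/60]
  45 → USB stick 3 (new)  [load 45/60]
  10 → USB stick 2  [load 60/60]
  50 → USB stick 4 (new)  [load 50/60]
  50 → USB stick 5 (new)  [load 50/60]
5 USB sticks opened.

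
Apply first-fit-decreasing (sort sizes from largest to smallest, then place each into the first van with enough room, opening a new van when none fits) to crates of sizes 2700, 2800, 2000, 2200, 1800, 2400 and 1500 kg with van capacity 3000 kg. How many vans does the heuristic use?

Sorted descending: 2800, 2700, 2400, 2200, 2000, 1800, 1500.
  2800 → van 1 (new)  [load 2800/3000]
  2700 → van 2 (new)  [load 2700/3000]
  2400 → van 3 (new)  [load 2400/3000]
  2200 → van 4 (new)  [load 2200/3000]
  2000 → van 5 (new)  [load 2000/3000]
  1800 → van 6 (new)  [load 1800/3000]
  1500 → van 7 (new)  [load 1500/3000]
7 vans opened.

7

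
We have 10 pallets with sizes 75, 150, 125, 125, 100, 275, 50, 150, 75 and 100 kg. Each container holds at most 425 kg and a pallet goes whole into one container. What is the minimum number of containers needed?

Total = 275 + 150 + 150 + 125 + 125 + 100 + 100 + 75 + 75 + 50 = 1225 kg.
Lower bound: ⌈1225/425⌉ = 3 containers.
A packing using 3 containers:
  container 1: 275 + 150 = 425
  container 2: 150 + 125 + 125 = 400
  container 3: 100 + 100 + 75 + 75 + 50 = 400
This matches the lower bound, so 3 is optimal.

3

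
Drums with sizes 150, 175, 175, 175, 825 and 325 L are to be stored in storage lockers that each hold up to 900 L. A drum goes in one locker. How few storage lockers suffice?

Total = 825 + 325 + 175 + 175 + 175 + 150 = 1825 L.
Lower bound: ⌈1825/900⌉ = 3 storage lockers.
A packing using 3 storage lockers:
  locker 1: 825 = 825
  locker 2: 325 + 175 + 175 + 175 = 850
  locker 3: 150 = 150
This matches the lower bound, so 3 is optimal.

3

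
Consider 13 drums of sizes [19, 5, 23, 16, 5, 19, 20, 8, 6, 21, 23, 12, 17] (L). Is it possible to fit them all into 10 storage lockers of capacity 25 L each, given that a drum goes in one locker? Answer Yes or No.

A valid assignment using 9 storage lockers:
  locker 1: 23 = 23
  locker 2: 23 = 23
  locker 3: 21 = 21
  locker 4: 20 + 5 = 25
  locker 5: 19 + 6 = 25
  locker 6: 19 + 5 = 24
  locker 7: 17 + 8 = 25
  locker 8: 16 = 16
  locker 9: 12 = 12
That uses only 9 ≤ 10, so 10 storage lockers are enough.

Yes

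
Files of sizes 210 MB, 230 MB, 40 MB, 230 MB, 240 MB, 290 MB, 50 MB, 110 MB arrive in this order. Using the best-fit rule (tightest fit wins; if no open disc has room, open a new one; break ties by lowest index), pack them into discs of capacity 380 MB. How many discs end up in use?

  210 → disc 1 (new)  [load 210/380]
  230 → disc 2 (new)  [load 230/380]
  40 → disc 2  [load 270/380]
  230 → disc 3 (new)  [load 230/380]
  240 → disc 4 (new)  [load 240/380]
  290 → disc 5 (new)  [load 290/380]
  50 → disc 5  [load 340/380]
  110 → disc 2  [load 380/380]
5 discs opened.

5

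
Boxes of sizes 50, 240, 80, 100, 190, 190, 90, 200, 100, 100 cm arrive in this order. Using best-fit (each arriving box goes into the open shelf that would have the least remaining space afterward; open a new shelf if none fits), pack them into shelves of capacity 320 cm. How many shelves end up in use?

  50 → shelf 1 (new)  [load 50/320]
  240 → shelf 1  [load 290/320]
  80 → shelf 2 (new)  [load 80/320]
  100 → shelf 2  [load 180/320]
  190 → shelf 3 (new)  [load 190/320]
  190 → shelf 4 (new)  [load 190/320]
  90 → shelf 3  [load 280/320]
  200 → shelf 5 (new)  [load 200/320]
  100 → shelf 5  [load 300/320]
  100 → shelf 4  [load 290/320]
5 shelves opened.

5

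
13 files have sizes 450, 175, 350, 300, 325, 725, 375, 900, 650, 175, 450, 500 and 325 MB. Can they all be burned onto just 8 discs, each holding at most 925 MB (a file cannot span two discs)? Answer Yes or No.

A valid assignment using 7 discs:
  disc 1: 900 = 900
  disc 2: 725 + 175 = 900
  disc 3: 650 + 175 = 825
  disc 4: 500 + 375 = 875
  disc 5: 450 + 450 = 900
  disc 6: 350 + 325 = 675
  disc 7: 325 + 300 = 625
That uses only 7 ≤ 8, so 8 discs are enough.

Yes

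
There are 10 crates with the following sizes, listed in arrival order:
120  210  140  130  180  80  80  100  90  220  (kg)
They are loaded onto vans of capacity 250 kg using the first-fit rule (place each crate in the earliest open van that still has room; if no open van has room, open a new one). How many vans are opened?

7

  120 → van 1 (new)  [load 120/250]
  210 → van 2 (new)  [load 210/250]
  140 → van 3 (new)  [load 140/250]
  130 → van 1  [load 250/250]
  180 → van 4 (new)  [load 180/250]
  80 → van 3  [load 220/250]
  80 → van 5 (new)  [load 80/250]
  100 → van 5  [load 180/250]
  90 → van 6 (new)  [load 90/250]
  220 → van 7 (new)  [load 220/250]
7 vans opened.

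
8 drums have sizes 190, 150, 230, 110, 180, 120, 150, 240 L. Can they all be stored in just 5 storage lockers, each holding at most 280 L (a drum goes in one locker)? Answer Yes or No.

Total = 1370 L; ⌈1370/280⌉ = 5.
6 drums each exceed half the capacity and cannot share a locker, forcing at least 6 storage lockers.
At least 6 storage lockers are required, but only 5 are allowed.

No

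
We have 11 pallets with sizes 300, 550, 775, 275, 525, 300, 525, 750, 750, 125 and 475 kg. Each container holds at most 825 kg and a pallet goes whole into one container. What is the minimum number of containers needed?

Total = 775 + 750 + 750 + 550 + 525 + 525 + 475 + 300 + 300 + 275 + 125 = 5350 kg.
Lower bound: ⌈5350/825⌉ = 7 containers.
A packing using 7 containers:
  container 1: 775 = 775
  container 2: 750 = 750
  container 3: 750 = 750
  container 4: 550 + 275 = 825
  container 5: 525 + 300 = 825
  container 6: 525 + 300 = 825
  container 7: 475 + 125 = 600
This matches the lower bound, so 7 is optimal.

7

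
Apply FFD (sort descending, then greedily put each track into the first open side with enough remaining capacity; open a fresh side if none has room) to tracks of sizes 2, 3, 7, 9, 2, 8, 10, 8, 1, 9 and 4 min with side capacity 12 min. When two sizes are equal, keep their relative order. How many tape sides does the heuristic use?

Sorted descending: 10, 9, 9, 8, 8, 7, 4, 3, 2, 2, 1.
  10 → side 1 (new)  [load 10/12]
  9 → side 2 (new)  [load 9/12]
  9 → side 3 (new)  [load 9/12]
  8 → side 4 (new)  [load 8/12]
  8 → side 5 (new)  [load 8/12]
  7 → side 6 (new)  [load 7/12]
  4 → side 4  [load 12/12]
  3 → side 2  [load 12/12]
  2 → side 1  [load 12/12]
  2 → side 3  [load 11/12]
  1 → side 3  [load 12/12]
6 tape sides opened.

6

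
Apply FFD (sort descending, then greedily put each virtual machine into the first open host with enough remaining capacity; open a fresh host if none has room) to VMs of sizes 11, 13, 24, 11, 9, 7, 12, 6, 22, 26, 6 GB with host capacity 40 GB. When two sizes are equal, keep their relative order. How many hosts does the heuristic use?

4

Sorted descending: 26, 24, 22, 13, 12, 11, 11, 9, 7, 6, 6.
  26 → host 1 (new)  [load 26/40]
  24 → host 2 (new)  [load 24/40]
  22 → host 3 (new)  [load 22/40]
  13 → host 1  [load 39/40]
  12 → host 2  [load 36/40]
  11 → host 3  [load 33/40]
  11 → host 4 (new)  [load 11/40]
  9 → host 4  [load 20/40]
  7 → host 3  [load 40/40]
  6 → host 4  [load 26/40]
  6 → host 4  [load 32/40]
4 hosts opened.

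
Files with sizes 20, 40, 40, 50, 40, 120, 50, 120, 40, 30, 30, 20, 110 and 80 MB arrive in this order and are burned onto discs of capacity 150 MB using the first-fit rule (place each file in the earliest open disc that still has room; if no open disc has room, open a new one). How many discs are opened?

  20 → disc 1 (new)  [load 20/150]
  40 → disc 1  [load 60/150]
  40 → disc 1  [load 100/150]
  50 → disc 1  [load 150/150]
  40 → disc 2 (new)  [load 40/150]
  120 → disc 3 (new)  [load 120/150]
  50 → disc 2  [load 90/150]
  120 → disc 4 (new)  [load 120/150]
  40 → disc 2  [load 130/150]
  30 → disc 3  [load 150/150]
  30 → disc 4  [load 150/150]
  20 → disc 2  [load 150/150]
  110 → disc 5 (new)  [load 110/150]
  80 → disc 6 (new)  [load 80/150]
6 discs opened.

6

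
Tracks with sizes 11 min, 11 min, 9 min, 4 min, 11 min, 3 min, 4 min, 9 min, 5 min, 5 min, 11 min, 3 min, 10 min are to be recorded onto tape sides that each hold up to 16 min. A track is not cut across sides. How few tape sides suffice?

7

Total = 11 + 11 + 11 + 11 + 10 + 9 + 9 + 5 + 5 + 4 + 4 + 3 + 3 = 96 min.
Lower bound: ⌈96/16⌉ = 6 tape sides.
Also, 7 tracks each exceed 8 min, and no two of those can share a side, so at least 7 tape sides are needed.
A packing using 7 tape sides:
  side 1: 11 + 5 = 16
  side 2: 11 + 5 = 16
  side 3: 11 + 4 = 15
  side 4: 11 + 4 = 15
  side 5: 10 + 3 + 3 = 16
  side 6: 9 = 9
  side 7: 9 = 9
This matches the lower bound, so 7 is optimal.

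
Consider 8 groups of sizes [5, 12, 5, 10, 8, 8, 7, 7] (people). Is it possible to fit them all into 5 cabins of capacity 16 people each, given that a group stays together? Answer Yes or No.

A valid assignment using 5 cabins:
  cabin 1: 12 = 12
  cabin 2: 10 + 5 = 15
  cabin 3: 8 + 8 = 16
  cabin 4: 7 + 7 = 14
  cabin 5: 5 = 5
Every load is within 16 people, so 5 cabins suffice.

Yes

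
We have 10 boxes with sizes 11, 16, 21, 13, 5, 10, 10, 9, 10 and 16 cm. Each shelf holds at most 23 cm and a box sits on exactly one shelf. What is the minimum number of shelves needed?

6

Total = 21 + 16 + 16 + 13 + 11 + 10 + 10 + 10 + 9 + 5 = 121 cm.
Lower bound: ⌈121/23⌉ = 6 shelves.
A packing using 6 shelves:
  shelf 1: 21 = 21
  shelf 2: 16 + 5 = 21
  shelf 3: 16 = 16
  shelf 4: 13 + 10 = 23
  shelf 5: 11 + 10 = 21
  shelf 6: 10 + 9 = 19
This matches the lower bound, so 6 is optimal.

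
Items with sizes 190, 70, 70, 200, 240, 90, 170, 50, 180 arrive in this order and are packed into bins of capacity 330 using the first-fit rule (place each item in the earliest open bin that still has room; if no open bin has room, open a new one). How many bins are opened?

5

  190 → bin 1 (new)  [load 190/330]
  70 → bin 1  [load 260/330]
  70 → bin 1  [load 330/330]
  200 → bin 2 (new)  [load 200/330]
  240 → bin 3 (new)  [load 240/330]
  90 → bin 2  [load 290/330]
  170 → bin 4 (new)  [load 170/330]
  50 → bin 3  [load 290/330]
  180 → bin 5 (new)  [load 180/330]
5 bins opened.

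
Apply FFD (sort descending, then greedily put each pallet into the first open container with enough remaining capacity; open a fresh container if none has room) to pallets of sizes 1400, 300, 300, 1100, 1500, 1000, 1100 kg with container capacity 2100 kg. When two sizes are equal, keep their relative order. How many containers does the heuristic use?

Sorted descending: 1500, 1400, 1100, 1100, 1000, 300, 300.
  1500 → container 1 (new)  [load 1500/2100]
  1400 → container 2 (new)  [load 1400/2100]
  1100 → container 3 (new)  [load 1100/2100]
  1100 → container 4 (new)  [load 1100/2100]
  1000 → container 3  [load 2100/2100]
  300 → container 1  [load 1800/2100]
  300 → container 1  [load 2100/2100]
4 containers opened.

4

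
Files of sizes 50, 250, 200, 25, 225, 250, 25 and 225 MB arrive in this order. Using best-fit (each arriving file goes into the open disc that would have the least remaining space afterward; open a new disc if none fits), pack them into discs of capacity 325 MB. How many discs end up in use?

  50 → disc 1 (new)  [load 50/325]
  250 → disc 1  [load 300/325]
  200 → disc 2 (new)  [load 200/325]
  25 → disc 1  [load 325/325]
  225 → disc 3 (new)  [load 225/325]
  250 → disc 4 (new)  [load 250/325]
  25 → disc 4  [load 275/325]
  225 → disc 5 (new)  [load 225/325]
5 discs opened.

5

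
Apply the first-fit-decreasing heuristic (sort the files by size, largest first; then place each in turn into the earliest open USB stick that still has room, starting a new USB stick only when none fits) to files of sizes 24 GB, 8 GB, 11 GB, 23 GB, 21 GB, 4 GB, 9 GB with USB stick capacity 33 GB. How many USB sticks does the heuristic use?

4

Sorted descending: 24, 23, 21, 11, 9, 8, 4.
  24 → USB stick 1 (new)  [load 24/33]
  23 → USB stick 2 (new)  [load 23/33]
  21 → USB stick 3 (new)  [load 21/33]
  11 → USB stick 3  [load 32/33]
  9 → USB stick 1  [load 33/33]
  8 → USB stick 2  [load 31/33]
  4 → USB stick 4 (new)  [load 4/33]
4 USB sticks opened.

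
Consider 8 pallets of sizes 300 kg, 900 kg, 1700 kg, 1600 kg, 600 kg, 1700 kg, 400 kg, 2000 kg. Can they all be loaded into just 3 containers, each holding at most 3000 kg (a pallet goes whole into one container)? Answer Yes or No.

No

Total = 9200 kg; ⌈9200/3000⌉ = 4.
At least 4 containers are required, but only 3 are allowed.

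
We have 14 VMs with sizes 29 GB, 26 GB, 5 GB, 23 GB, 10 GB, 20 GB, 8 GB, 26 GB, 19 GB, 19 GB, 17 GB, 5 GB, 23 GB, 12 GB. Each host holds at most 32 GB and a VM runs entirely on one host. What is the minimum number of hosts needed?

Total = 29 + 26 + 26 + 23 + 23 + 20 + 19 + 19 + 17 + 12 + 10 + 8 + 5 + 5 = 242 GB.
Lower bound: ⌈242/32⌉ = 8 hosts.
Also, 9 VMs each exceed 16 GB, and no two of those can share a host, so at least 9 hosts are needed.
A packing using 9 hosts:
  host 1: 29 = 29
  host 2: 26 + 5 = 31
  host 3: 26 + 5 = 31
  host 4: 23 + 8 = 31
  host 5: 23 = 23
  host 6: 20 + 12 = 32
  host 7: 19 + 10 = 29
  host 8: 19 = 19
  host 9: 17 = 17
This matches the lower bound, so 9 is optimal.

9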